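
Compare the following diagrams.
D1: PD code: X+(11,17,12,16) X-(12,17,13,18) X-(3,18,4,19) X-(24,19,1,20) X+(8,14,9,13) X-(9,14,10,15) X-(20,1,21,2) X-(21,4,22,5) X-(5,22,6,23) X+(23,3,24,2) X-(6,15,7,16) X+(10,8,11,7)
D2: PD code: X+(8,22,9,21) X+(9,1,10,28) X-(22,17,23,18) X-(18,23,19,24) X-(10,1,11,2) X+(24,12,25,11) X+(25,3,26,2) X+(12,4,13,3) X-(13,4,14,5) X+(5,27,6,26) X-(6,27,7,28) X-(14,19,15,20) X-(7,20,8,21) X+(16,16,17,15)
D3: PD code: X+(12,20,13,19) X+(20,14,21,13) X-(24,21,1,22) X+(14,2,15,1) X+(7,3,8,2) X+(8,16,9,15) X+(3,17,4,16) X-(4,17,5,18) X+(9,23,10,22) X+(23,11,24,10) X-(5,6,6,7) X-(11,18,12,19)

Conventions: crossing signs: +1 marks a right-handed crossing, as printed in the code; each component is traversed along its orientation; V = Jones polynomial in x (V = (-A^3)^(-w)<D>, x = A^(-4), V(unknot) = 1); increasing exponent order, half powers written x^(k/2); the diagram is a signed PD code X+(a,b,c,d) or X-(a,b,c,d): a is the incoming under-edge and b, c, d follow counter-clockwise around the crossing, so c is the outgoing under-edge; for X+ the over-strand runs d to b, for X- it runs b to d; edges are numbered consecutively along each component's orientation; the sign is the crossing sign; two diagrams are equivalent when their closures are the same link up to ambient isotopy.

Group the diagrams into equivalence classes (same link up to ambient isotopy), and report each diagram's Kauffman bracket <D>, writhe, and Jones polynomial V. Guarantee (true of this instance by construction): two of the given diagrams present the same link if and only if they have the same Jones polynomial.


grouping into links: {D1} | {D2} | {D3}
V(D1) = -x^-6 + x^-5 - x^-4 + 2x^-3 - x^-2 + x^-1  (w -4, c 12, <D> = A^-8 - A^-4 + 2 - A^4 + A^8 - A^12)
V(D2) = -x^-4 + x^-3 + x^-1  [14 crossings, <D> = A^4 + A^12 - A^16, w = 0]
V(D3) = x - x^2 + 2x^3 - x^4 + x^5 - x^6  [12 crossings, <D> = -A^-12 + A^-8 - A^-4 + 2 - A^4 + A^8, w = +4]
why: V(x) takes 3 values over 3 diagrams, fixing the grouping


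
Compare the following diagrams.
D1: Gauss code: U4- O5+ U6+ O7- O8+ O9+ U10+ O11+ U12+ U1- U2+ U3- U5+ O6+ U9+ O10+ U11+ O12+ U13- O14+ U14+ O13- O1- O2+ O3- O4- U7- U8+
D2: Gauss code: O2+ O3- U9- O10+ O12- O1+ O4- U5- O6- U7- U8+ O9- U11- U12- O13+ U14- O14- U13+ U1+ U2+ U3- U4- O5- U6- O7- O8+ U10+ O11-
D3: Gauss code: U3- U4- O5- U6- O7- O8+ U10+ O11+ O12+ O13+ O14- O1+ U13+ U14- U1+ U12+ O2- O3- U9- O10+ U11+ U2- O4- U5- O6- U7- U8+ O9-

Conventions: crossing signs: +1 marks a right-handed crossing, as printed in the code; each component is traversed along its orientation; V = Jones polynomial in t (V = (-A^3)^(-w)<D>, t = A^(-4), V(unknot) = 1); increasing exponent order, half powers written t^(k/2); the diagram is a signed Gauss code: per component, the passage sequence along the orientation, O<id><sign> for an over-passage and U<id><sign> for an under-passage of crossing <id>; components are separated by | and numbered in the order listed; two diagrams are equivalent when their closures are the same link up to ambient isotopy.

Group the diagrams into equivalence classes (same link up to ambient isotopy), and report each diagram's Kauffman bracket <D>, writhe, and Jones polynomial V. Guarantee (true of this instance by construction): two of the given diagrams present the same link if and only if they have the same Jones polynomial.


equivalence classes: {D1} | {D2, D3}
D1 (bracket -A^-16 + A^-12 - A^-8 + A^-4 + A^4; 14 crossings at w = +4): V = t^2 + t^4 - t^5 + t^6 - t^7
V(D2) = -t^-6 + t^-5 - t^-4 + 2t^-3 - t^-2 + t^-1  [14 crossings, <D> = A^-8 - A^-4 + 2 - A^4 + A^8 - A^12, w = -4]
D3 (bracket A^-2 - A^2 + 2A^6 - A^10 + A^14 - A^18; 14 crossings at w = -2): V = -t^-6 + t^-5 - t^-4 + 2t^-3 - t^-2 + t^-1
key observation: V(t) takes 2 values over 3 diagrams, fixing the grouping


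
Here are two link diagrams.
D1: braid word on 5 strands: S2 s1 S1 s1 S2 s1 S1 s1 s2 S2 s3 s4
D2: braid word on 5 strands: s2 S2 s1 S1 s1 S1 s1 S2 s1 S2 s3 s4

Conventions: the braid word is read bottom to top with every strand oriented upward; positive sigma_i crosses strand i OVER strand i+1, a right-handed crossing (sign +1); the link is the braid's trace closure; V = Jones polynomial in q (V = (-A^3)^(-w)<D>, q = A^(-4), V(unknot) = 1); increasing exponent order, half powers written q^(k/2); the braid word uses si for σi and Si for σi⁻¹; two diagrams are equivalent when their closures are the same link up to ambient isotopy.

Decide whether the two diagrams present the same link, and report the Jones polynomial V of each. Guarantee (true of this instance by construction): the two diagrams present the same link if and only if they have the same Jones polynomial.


equivalent: yes
V(D1) = q^-2 - q^-1 + 1 - q + q^2  (w +2, c 12, <D> = A^-2 - A^2 + A^6 - A^10 + A^14)
V(D2) = q^-2 - q^-1 + 1 - q + q^2  [12 crossings, <D> = A^-2 - A^2 + A^6 - A^10 + A^14, w = +2]
key observation: one V(q) for all 2 diagrams — one class (guaranteed)


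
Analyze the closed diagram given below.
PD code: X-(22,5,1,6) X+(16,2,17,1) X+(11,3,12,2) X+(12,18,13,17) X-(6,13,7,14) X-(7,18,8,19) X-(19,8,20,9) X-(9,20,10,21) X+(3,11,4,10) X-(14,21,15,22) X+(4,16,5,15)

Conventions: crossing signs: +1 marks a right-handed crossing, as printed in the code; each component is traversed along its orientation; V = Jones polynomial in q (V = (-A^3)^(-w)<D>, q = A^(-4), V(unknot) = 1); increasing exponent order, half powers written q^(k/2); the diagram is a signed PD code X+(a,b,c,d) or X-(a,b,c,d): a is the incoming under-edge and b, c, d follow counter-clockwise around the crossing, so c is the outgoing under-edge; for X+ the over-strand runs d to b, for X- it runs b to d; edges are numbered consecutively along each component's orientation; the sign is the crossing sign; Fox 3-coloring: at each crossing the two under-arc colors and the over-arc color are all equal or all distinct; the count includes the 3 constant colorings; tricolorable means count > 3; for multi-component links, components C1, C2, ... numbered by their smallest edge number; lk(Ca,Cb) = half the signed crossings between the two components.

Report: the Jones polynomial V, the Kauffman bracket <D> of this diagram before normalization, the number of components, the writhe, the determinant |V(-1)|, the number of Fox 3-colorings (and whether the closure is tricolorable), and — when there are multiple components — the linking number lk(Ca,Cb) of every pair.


V(q) = q^-6 - 2q^-5 + 2q^-4 - 2q^-3 + 2q^-2 - q^-1 + 1 - q^2 + q^3
bracket: -A^-15 + A^-11 - A^-3 + A - 2A^5 + 2A^9 - 2A^13 + 2A^17 - A^21, w = -1
1 component, writhe -1, over 11 crossings
det 9, colorings 9 of 3^11 — tricolorable
observation: the span of V is 9, forcing >= 9 crossings in any diagram


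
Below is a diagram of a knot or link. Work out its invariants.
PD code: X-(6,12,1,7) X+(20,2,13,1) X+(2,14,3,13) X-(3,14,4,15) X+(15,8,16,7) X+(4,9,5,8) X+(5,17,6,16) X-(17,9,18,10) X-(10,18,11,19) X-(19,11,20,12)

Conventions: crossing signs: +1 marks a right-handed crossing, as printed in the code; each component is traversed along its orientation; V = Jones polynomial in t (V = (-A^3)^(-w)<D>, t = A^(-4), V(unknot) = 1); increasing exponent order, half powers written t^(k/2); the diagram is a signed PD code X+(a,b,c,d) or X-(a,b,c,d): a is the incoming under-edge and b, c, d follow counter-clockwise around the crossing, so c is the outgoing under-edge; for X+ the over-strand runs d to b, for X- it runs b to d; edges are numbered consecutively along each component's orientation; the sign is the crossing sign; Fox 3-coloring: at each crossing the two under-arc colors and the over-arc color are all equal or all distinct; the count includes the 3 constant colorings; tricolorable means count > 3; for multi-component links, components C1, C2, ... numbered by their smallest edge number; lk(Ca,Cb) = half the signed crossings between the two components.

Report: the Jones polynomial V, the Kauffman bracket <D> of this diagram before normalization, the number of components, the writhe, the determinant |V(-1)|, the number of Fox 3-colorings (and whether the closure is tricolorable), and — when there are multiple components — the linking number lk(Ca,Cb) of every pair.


Jones polynomial: V(t) = t^-2 + 2 + t^2
<D> = A^-8 + 2 + A^8; writhe 0
components 3, writhe 0 (10 crossings)
linking number lk(C1,C2) = 0
lk(C1,C3): +1
lk(C2,C3) = -1
3-colorings: 3 of 3^10, det 4 — not tricolorable
note: palindromic: swapping t for 1/t fixes V


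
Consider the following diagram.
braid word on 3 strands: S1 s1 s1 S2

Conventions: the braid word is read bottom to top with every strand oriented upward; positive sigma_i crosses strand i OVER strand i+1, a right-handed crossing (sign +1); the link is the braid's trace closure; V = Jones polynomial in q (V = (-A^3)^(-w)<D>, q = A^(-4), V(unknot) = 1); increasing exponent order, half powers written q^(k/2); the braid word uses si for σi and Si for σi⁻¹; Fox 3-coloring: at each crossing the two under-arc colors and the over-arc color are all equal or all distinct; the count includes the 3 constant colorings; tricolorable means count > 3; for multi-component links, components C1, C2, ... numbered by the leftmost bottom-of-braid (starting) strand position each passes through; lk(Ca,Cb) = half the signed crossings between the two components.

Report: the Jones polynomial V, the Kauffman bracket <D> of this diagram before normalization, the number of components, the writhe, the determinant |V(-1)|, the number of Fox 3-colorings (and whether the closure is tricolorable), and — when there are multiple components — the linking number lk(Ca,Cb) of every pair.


V = 1
<D> = 1 (w = 0)
1 component over 4 crossings, w = 0
3 Fox colorings among 3^4, |V(-1)| = 1: not tricolorable
why: w = 0 (over 4 crossings) is diagram-only; (-A^3)^(0) removes it from V


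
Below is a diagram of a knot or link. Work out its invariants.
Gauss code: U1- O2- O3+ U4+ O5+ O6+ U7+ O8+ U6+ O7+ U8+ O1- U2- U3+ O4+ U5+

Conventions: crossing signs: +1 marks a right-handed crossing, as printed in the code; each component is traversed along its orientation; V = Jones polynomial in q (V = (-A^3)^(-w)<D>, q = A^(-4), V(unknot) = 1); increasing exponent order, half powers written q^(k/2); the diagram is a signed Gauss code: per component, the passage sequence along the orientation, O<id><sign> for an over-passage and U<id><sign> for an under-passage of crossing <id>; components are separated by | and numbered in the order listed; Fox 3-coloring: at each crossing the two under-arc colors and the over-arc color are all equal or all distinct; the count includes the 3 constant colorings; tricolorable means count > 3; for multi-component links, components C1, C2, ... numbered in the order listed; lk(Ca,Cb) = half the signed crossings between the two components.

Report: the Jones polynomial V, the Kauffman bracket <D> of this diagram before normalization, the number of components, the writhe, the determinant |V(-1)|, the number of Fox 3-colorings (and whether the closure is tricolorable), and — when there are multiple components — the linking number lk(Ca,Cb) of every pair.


Jones polynomial: V(q) = q + q^3 - q^4
<D> = -A^-4 + 1 + A^8; writhe +4
components 1, writhe +4 (8 crossings)
3-colorings: 9 of 3^8, det 3 — tricolorable
note: |V(-1)| = 3: so tricolorable, since 3 divides 3


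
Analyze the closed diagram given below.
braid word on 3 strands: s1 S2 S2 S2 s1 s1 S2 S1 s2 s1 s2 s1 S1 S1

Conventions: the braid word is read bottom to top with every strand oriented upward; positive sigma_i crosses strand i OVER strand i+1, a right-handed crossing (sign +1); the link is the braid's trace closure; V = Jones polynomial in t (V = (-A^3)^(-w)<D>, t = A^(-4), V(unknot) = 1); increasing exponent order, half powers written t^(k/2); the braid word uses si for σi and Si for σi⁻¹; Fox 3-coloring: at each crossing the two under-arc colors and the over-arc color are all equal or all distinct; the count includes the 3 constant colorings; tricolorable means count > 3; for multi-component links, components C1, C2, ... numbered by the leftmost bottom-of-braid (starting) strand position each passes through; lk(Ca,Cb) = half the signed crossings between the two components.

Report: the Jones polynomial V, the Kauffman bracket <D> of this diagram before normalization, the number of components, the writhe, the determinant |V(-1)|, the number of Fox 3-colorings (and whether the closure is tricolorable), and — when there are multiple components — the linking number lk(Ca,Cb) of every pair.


V(t) = -t^-3 + t^-2 - t^-1 + 3 - t + t^2 - t^3
bracket: -A^-12 + A^-8 - A^-4 + 3 - A^4 + A^8 - A^12, w = 0
1 component, writhe 0, over 14 crossings
det 9, colorings 27 of 3^14 — tricolorable
observation: the span of V is 6, forcing >= 6 crossings in any diagram


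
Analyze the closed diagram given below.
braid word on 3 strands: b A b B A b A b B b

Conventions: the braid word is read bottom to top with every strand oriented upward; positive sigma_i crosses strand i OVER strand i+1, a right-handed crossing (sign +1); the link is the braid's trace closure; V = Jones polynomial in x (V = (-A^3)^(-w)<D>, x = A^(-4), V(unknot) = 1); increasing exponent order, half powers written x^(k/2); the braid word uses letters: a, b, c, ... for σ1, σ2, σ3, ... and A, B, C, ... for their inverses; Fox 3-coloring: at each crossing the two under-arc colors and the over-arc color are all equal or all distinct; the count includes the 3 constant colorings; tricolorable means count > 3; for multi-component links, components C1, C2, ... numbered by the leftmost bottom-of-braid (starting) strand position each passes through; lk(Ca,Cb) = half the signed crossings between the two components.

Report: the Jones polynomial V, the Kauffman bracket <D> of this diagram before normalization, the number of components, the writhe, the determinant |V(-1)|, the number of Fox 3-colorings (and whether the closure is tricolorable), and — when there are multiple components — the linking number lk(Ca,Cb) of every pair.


Jones polynomial: V(x) = -x^-3 + 2x^-2 - 2x^-1 + 3 - 2x + 2x^2 - x^3
<D> = -A^-12 + 2A^-8 - 2A^-4 + 3 - 2A^4 + 2A^8 - A^12; writhe 0
components 1, writhe 0 (10 crossings)
3-colorings: 3 of 3^10, det 13 — not tricolorable
note: the span of V is 6, forcing >= 6 crossings in any diagram


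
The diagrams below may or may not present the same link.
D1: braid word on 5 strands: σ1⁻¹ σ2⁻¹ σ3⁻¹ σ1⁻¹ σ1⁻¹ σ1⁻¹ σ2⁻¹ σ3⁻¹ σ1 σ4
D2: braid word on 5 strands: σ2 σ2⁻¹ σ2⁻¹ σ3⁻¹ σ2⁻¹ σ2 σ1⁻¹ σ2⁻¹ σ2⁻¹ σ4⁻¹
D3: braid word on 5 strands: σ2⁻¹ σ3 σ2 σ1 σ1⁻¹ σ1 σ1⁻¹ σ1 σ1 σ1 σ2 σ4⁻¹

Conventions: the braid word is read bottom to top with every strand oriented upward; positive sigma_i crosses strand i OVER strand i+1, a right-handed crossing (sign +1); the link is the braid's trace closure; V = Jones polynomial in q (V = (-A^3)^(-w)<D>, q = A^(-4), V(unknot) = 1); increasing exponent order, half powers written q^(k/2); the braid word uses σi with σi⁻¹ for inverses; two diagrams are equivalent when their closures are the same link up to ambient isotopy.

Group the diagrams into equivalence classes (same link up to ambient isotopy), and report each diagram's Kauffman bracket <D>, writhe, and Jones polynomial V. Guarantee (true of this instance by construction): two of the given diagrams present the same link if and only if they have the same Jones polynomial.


grouping into links: {D1} | {D2} | {D3}
V(D1) = q^-8 - 2q^-7 + q^-6 - 2q^-5 + 2q^-4 + q^-2  (w -6, c 10, <D> = A^-10 + 2A^-2 - 2A^2 + A^6 - 2A^10 + A^14)
V(D2) = -q^-4 + q^-3 + q^-1  [10 crossings, <D> = A^-14 + A^-6 - A^-2, w = -6]
V(D3) = q + q^3 - q^4  [12 crossings, <D> = -A^-4 + 1 + A^8, w = +4]
why: 3 values of V(q) split the 3 diagrams


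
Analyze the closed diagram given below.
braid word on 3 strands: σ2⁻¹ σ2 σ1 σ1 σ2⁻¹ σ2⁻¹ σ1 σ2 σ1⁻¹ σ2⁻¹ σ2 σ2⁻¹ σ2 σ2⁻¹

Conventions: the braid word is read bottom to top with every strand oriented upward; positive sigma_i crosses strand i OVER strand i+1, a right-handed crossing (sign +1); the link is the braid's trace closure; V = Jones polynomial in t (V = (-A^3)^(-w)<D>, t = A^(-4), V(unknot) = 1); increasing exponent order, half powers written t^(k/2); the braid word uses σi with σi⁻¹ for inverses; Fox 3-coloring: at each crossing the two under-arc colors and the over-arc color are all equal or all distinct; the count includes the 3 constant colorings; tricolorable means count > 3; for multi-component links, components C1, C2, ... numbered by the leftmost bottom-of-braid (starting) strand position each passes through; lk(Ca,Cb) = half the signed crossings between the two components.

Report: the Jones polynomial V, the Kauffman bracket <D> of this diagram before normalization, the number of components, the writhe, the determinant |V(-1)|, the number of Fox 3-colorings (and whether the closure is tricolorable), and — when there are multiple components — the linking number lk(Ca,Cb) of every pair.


V = -t^-3 + t^-2 - t^-1 + 3 - t + t^2 - t^3
<D> = -A^-12 + A^-8 - A^-4 + 3 - A^4 + A^8 - A^12 (w = 0)
1 component over 14 crossings, w = 0
27 Fox colorings among 3^14, |V(-1)| = 9: tricolorable
why: |V(-1)| = 9: so tricolorable, since 3 divides 9


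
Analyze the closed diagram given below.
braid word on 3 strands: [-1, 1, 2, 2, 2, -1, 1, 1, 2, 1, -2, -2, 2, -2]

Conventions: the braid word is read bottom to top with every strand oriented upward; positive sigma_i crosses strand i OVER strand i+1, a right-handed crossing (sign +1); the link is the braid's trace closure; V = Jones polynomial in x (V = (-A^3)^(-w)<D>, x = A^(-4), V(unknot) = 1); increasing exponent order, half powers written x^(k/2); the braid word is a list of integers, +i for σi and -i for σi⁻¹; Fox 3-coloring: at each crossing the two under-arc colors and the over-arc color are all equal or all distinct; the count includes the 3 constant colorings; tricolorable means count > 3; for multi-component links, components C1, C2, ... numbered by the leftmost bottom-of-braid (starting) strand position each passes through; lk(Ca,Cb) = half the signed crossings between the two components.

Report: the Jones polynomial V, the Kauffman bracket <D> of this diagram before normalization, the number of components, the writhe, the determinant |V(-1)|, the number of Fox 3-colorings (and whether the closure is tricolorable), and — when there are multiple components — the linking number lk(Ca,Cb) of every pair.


V(x) = x + x^3 - x^4
bracket: -A^-4 + 1 + A^8, w = +4
1 component, writhe +4, over 14 crossings
det 3, colorings 9 of 3^14 — tricolorable
observation: w = +4 shifts under R1 moves; the (-A^3)^(-4) factor cancels that in V


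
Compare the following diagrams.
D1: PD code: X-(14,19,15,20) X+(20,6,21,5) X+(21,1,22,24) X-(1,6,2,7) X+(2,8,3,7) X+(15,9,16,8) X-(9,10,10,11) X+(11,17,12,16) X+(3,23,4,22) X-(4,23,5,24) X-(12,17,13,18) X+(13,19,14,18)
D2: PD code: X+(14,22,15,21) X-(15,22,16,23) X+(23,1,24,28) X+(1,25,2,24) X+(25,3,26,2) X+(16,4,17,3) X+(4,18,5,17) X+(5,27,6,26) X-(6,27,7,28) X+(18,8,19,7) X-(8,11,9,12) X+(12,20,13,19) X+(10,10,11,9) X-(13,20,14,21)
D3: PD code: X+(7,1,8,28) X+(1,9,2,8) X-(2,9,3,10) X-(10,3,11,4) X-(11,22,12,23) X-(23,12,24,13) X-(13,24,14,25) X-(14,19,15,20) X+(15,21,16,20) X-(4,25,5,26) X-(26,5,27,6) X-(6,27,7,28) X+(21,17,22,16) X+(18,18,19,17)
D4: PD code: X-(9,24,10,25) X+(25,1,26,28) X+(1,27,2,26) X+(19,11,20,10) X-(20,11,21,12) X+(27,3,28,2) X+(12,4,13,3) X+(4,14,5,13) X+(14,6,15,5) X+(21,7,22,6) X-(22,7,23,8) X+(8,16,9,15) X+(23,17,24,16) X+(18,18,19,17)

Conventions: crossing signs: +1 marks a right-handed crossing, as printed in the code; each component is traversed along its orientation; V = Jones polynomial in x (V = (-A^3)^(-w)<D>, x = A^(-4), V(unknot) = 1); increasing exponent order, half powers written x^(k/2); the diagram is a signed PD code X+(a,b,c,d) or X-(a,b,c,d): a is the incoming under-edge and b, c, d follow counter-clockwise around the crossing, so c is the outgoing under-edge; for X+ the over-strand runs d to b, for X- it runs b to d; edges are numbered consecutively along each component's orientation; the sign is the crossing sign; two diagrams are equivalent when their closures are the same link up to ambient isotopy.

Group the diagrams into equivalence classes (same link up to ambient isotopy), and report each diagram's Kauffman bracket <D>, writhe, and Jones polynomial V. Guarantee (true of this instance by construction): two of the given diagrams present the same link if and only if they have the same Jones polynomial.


classes: {D1} | {D2, D4} | {D3}
V(D1) = 1  [12 crossings, <D> = A^6, w = +2]
V(D2) = x^2 + 2x^4 - 2x^5 + x^6 - 2x^7 + x^8  [14 crossings, <D> = A^-14 - 2A^-10 + A^-6 - 2A^-2 + 2A^2 + A^10, w = +6]
V(D3) = x^-8 - 2x^-7 + x^-6 - 2x^-5 + 2x^-4 + x^-2  (w -4, c 14, <D> = A^-4 + 2A^4 - 2A^8 + A^12 - 2A^16 + A^20)
V(D4) = x^2 + 2x^4 - 2x^5 + x^6 - 2x^7 + x^8  (w +8, c 14, <D> = A^-8 - 2A^-4 + 1 - 2A^4 + 2A^8 + A^16)
note: 3 values of V(x) split the 4 diagrams


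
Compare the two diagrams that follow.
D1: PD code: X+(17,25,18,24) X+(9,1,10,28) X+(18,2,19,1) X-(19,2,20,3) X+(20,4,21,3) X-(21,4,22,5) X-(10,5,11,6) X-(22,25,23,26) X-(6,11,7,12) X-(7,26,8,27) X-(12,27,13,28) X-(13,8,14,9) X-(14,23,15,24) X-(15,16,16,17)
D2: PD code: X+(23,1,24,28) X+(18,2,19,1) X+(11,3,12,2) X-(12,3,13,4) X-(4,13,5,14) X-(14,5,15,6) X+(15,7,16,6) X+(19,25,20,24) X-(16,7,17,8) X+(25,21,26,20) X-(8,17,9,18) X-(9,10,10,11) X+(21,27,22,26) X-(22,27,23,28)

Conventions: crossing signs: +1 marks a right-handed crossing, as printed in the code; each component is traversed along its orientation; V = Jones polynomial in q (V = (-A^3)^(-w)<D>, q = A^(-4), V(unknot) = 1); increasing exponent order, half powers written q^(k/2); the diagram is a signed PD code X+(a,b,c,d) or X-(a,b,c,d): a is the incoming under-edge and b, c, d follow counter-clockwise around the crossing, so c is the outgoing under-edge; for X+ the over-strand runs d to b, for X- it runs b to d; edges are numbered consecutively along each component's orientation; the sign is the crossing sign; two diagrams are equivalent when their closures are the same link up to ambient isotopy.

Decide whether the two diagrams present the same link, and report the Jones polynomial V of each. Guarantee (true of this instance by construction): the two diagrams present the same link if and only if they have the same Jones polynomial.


equivalent: no
D1 (bracket A^-14 + A^-6 - A^-2; 14 crossings at w = -6): V = -q^-4 + q^-3 + q^-1
V(D2) = -q^-3 + q^-2 - q^-1 + 3 - q + q^2 - q^3  [14 crossings, <D> = -A^-12 + A^-8 - A^-4 + 3 - A^4 + A^8 - A^12, w = 0]
observation: 2 classes among 2 diagrams; unequal V(q) rules out equality


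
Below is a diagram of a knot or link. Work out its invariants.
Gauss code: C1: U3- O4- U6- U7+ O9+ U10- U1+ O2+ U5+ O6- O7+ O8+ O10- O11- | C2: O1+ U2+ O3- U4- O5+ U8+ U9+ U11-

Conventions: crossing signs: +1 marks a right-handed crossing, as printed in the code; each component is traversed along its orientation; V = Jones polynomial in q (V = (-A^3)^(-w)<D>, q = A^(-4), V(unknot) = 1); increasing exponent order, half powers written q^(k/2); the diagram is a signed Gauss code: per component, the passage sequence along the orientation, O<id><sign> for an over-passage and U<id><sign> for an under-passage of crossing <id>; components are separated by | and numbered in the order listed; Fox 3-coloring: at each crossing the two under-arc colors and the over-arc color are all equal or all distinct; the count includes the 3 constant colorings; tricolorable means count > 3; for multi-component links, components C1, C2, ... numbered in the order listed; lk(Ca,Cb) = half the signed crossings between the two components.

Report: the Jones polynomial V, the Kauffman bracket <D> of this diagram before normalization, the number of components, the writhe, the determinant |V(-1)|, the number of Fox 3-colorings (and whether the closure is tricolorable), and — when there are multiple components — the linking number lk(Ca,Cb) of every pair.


V(q) = q^(-5/2) - 2q^(-3/2) + 2q^(-1/2) - 4q^(1/2) + 3q^(3/2) - 3q^(5/2) + 2q^(7/2) - q^(9/2)
bracket: A^-15 - 2A^-11 + 3A^-7 - 3A^-3 + 4A - 2A^5 + 2A^9 - A^13, w = +1
2 components, writhe +1, over 11 crossings
lk(C1,C2) = +1
det 18, colorings 9 of 3^11 — tricolorable
observation: |V(-1)| = 18: so tricolorable, since 3 divides 18


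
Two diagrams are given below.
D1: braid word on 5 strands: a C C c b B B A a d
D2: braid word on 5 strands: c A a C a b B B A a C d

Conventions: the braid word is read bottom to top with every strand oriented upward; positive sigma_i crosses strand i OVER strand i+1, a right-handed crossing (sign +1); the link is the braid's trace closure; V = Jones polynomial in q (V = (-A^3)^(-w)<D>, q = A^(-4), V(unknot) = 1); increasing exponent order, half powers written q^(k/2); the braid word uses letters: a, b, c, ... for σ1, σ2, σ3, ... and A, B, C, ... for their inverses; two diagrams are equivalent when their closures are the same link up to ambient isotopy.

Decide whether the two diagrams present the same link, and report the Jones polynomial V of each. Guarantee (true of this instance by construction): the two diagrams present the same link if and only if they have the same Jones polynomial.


equivalent: yes
D1 (bracket 1; 10 crossings at w = 0): V = 1
D2 (bracket 1; 12 crossings at w = 0): V = 1
key observation: one V(q) for all 2 diagrams — one class (guaranteed)


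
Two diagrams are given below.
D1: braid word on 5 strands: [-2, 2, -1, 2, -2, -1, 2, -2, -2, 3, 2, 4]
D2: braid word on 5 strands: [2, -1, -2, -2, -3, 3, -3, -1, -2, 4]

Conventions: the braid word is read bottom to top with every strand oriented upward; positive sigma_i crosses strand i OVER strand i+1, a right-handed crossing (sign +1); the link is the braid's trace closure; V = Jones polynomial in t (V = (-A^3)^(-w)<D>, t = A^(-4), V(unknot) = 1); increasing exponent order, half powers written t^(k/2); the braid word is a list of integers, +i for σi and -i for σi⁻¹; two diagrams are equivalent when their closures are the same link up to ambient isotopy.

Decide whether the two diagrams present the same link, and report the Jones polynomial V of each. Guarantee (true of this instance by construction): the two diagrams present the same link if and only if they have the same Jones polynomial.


same link: no
V(D1) = t^-3 + t^-2 + t^-1 + 1  [12 crossings, <D> = 1 + A^4 + A^8 + A^12, w = 0]
D2 (bracket A^-8 + 2 + A^8; 10 crossings at w = -4): V = t^-5 + 2t^-3 + t^-1
note: comparing 2 Jones polynomials yields 2 groups


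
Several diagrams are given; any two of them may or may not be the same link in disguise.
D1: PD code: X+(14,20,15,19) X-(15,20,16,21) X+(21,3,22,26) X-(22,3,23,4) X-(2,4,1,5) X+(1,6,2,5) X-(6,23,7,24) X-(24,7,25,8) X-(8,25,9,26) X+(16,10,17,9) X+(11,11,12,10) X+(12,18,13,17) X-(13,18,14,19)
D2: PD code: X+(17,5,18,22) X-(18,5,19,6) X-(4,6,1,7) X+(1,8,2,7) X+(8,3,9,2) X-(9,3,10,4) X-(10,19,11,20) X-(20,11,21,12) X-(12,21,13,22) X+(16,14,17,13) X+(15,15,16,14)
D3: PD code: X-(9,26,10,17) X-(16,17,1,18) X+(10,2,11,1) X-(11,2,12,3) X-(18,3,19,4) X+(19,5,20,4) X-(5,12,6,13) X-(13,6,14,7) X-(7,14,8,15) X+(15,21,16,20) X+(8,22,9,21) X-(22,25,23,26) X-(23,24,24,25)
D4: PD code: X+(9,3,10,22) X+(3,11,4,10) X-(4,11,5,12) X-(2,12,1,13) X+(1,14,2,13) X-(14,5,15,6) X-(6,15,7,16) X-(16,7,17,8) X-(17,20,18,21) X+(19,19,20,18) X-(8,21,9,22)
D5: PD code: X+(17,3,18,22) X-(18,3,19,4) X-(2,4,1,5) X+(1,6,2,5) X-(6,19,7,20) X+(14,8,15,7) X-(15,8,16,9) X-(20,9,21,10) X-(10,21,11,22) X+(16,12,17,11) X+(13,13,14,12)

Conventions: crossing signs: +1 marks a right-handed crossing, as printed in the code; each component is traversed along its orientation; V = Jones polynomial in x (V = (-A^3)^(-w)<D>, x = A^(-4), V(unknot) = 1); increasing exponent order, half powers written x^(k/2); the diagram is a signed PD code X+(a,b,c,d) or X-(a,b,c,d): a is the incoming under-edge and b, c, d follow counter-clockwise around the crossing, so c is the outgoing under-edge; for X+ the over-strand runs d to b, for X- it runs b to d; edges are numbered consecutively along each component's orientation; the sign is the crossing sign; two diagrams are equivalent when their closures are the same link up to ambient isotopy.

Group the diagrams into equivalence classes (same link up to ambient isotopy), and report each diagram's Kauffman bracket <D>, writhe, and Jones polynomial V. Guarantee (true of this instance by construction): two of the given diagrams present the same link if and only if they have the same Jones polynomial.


equivalence classes: {D1, D2, D3, D4, D5}
D1 (bracket A^-1 + A^3 + A^7 - A^15; 13 crossings at w = -1): V = x^(-9/2) - x^(-5/2) - x^(-3/2) - x^(-1/2)
D2 (bracket A^-1 + A^3 + A^7 - A^15; 11 crossings at w = -1): V = x^(-9/2) - x^(-5/2) - x^(-3/2) - x^(-1/2)
D3 (bracket A^-13 + A^-9 + A^-5 - A^3; 13 crossings at w = -5): V = x^(-9/2) - x^(-5/2) - x^(-3/2) - x^(-1/2)
V(D4) = x^(-9/2) - x^(-5/2) - x^(-3/2) - x^(-1/2)  [11 crossings, <D> = A^-7 + A^-3 + A - A^9, w = -3]
V(D5) = x^(-9/2) - x^(-5/2) - x^(-3/2) - x^(-1/2)  [11 crossings, <D> = A^-1 + A^3 + A^7 - A^15, w = -1]
observation: one V(x) for all 5 diagrams — one class (guaranteed)


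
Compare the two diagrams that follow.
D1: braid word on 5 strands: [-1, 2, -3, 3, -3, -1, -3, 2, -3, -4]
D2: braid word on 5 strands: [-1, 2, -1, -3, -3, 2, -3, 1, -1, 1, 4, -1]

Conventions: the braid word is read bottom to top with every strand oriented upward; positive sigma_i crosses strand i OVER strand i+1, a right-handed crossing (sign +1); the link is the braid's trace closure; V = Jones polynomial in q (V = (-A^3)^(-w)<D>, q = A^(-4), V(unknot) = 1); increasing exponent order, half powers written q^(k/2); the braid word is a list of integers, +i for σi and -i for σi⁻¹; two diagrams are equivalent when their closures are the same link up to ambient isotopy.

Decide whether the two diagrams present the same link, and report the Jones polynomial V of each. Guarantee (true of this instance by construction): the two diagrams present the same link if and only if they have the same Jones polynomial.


equivalent: yes
D1 (bracket A^-16 - 2A^-12 + 3A^-8 - 3A^-4 + 4 - 3A^4 + 2A^8 - A^12; 10 crossings at w = -4): V = -q^-6 + 2q^-5 - 3q^-4 + 4q^-3 - 3q^-2 + 3q^-1 - 2 + q
V(D2) = -q^-6 + 2q^-5 - 3q^-4 + 4q^-3 - 3q^-2 + 3q^-1 - 2 + q  (w -2, c 12, <D> = A^-10 - 2A^-6 + 3A^-2 - 3A^2 + 4A^6 - 3A^10 + 2A^14 - A^18)
key observation: D2 (12 crossings) and D1 (10) are Markov-related braid presentations


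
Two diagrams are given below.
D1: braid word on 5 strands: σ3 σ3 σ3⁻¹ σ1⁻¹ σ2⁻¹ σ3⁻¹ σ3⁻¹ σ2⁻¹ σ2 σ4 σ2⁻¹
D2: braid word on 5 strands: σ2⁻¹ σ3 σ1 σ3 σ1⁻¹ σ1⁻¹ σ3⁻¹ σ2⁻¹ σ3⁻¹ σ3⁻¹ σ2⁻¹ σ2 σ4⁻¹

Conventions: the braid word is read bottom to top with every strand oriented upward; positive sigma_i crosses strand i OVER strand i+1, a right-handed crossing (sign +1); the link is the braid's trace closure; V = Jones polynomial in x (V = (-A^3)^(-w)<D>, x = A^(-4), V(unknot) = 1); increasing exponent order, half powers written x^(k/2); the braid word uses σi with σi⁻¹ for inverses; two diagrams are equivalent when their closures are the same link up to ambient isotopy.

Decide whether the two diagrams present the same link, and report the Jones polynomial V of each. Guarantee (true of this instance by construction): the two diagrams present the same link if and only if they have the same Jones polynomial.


same link: yes
V(D1) = -x^(-9/2) - x^(-5/2) + x^(-3/2) - x^(-1/2)  [11 crossings, <D> = A^-7 - A^-3 + A + A^9, w = -3]
V(D2) = -x^(-9/2) - x^(-5/2) + x^(-3/2) - x^(-1/2)  [13 crossings, <D> = A^-13 - A^-9 + A^-5 + A^3, w = -5]
insight: D2 (13 crossings) and D1 (11) are Markov-related braid presentations


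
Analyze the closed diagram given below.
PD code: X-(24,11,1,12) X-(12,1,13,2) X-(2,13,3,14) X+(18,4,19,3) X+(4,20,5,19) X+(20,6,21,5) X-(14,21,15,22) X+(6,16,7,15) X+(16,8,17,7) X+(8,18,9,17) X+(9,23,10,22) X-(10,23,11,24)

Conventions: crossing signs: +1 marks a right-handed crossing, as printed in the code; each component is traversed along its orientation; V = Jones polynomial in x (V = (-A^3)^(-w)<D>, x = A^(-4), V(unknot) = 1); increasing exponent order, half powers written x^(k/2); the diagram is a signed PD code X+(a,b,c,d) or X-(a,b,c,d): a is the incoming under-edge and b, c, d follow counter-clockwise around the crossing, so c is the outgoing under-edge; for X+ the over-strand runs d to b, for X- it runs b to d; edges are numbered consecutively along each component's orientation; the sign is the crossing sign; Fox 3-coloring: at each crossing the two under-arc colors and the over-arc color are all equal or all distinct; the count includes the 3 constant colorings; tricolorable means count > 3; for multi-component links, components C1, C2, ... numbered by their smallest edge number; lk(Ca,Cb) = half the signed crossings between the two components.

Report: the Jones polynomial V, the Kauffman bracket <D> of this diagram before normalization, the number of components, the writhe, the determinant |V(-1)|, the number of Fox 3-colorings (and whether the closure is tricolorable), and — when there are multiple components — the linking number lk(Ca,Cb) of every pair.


Jones polynomial: V(x) = x^-3 - 2x^-2 + 4x^-1 - 6 + 8x - 8x^2 + 8x^3 - 7x^4 + 4x^5 - 2x^6 + x^7
<D> = A^-22 - 2A^-18 + 4A^-14 - 7A^-10 + 8A^-6 - 8A^-2 + 8A^2 - 6A^6 + 4A^10 - 2A^14 + A^18; writhe +2
components 1, writhe +2 (12 crossings)
3-colorings: 9 of 3^12, det 51 — tricolorable
note: w = +2 (over 12 crossings) is diagram-only; (-A^3)^(-2) removes it from V


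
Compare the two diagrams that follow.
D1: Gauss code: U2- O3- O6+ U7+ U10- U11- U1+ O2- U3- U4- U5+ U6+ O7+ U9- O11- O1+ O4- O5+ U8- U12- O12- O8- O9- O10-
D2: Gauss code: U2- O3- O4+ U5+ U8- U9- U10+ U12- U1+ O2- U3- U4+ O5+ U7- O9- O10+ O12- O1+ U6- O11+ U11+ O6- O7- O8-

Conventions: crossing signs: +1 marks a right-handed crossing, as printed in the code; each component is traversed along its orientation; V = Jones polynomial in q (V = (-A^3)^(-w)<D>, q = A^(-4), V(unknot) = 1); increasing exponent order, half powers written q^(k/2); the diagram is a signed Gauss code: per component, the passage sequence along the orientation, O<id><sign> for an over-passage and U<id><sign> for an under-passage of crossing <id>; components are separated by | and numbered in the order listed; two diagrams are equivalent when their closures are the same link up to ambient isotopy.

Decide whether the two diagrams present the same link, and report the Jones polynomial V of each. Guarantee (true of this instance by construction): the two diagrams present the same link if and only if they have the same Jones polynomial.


same link: yes
V(D1) = 1  [12 crossings, <D> = A^-12, w = -4]
D2 (bracket A^-6; 12 crossings at w = -2): V = 1
note: one V(q) for all 2 diagrams — one class (guaranteed)


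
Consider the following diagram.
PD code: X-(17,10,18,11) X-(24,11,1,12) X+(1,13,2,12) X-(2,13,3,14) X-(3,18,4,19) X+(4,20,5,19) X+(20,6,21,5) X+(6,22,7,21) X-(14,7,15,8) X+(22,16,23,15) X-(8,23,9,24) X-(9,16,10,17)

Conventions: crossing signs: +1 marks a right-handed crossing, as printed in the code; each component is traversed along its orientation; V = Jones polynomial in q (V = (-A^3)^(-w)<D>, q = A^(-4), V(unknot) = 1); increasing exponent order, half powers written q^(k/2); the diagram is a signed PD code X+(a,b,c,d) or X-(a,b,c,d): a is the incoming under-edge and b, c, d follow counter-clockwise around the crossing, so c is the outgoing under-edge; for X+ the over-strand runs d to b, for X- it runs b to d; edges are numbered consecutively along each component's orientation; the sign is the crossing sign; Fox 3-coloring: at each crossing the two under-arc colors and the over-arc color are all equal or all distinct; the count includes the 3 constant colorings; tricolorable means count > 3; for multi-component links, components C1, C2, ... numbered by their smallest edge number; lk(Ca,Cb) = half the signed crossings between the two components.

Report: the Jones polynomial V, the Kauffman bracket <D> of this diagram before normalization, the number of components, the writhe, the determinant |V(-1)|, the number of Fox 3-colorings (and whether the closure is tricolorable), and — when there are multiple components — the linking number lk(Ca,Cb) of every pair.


V = -q^-5 + q^-4 - q^-3 + 2q^-2 - q^-1 + 2 - q
<D> = -A^-10 + 2A^-6 - A^-2 + 2A^2 - A^6 + A^10 - A^14 (w = -2)
1 component over 12 crossings, w = -2
9 Fox colorings among 3^12, |V(-1)| = 9: tricolorable
why: w = -2 (over 12 crossings) is diagram-only; (-A^3)^(2) removes it from V


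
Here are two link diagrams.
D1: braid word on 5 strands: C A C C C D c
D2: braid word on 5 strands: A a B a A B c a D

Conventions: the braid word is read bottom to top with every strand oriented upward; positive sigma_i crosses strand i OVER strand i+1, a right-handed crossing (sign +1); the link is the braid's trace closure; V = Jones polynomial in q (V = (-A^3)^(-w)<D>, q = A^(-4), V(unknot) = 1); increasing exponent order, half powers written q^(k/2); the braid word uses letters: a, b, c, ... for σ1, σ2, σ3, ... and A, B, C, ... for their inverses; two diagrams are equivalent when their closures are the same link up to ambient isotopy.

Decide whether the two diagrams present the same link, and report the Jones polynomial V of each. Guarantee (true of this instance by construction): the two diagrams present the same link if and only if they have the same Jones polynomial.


equivalent: no
V(D1) = q^(-9/2) - q^(-5/2) - q^(-3/2) - q^(-1/2)  (w -5, c 7, <D> = A^-13 + A^-9 + A^-5 - A^3)
V(D2) = -q^(-5/2) - q^(-1/2)  (w -1, c 9, <D> = A^-1 + A^7)
why: 2 values of V(q) split the 2 diagrams


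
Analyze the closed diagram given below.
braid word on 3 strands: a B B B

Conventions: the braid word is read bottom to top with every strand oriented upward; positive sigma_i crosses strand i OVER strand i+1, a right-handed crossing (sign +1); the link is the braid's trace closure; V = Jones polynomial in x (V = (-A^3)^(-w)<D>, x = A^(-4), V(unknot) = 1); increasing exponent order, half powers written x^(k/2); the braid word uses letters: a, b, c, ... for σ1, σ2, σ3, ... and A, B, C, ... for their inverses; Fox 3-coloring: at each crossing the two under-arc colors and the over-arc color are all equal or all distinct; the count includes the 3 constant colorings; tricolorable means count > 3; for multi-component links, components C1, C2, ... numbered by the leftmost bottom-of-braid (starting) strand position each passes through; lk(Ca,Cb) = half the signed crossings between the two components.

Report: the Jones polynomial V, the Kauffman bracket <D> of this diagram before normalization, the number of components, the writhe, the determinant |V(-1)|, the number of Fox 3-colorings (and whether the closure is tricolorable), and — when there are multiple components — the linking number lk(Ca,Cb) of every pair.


V(x) = -x^-4 + x^-3 + x^-1
bracket: A^-2 + A^6 - A^10, w = -2
1 component, writhe -2, over 4 crossings
det 3, colorings 9 of 3^4 — tricolorable
observation: w = -2 (over 4 crossings) is diagram-only; (-A^3)^(2) removes it from V


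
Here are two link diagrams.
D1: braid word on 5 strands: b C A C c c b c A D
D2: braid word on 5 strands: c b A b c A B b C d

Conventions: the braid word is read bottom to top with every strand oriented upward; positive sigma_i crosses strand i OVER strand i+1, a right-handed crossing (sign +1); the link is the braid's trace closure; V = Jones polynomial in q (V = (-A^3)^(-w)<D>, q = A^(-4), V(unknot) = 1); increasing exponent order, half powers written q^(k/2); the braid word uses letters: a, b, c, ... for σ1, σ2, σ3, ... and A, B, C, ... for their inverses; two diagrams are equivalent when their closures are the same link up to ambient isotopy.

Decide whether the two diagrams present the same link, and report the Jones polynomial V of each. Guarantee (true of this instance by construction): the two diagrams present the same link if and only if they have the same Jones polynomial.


equivalent: yes
D1 (bracket A^-8 - A^-4 + 1 - A^4 + A^8; 10 crossings at w = 0): V = q^-2 - q^-1 + 1 - q + q^2
V(D2) = q^-2 - q^-1 + 1 - q + q^2  [10 crossings, <D> = A^-2 - A^2 + A^6 - A^10 + A^14, w = +2]
observation: one V(q) for all 2 diagrams — one class (guaranteed)
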